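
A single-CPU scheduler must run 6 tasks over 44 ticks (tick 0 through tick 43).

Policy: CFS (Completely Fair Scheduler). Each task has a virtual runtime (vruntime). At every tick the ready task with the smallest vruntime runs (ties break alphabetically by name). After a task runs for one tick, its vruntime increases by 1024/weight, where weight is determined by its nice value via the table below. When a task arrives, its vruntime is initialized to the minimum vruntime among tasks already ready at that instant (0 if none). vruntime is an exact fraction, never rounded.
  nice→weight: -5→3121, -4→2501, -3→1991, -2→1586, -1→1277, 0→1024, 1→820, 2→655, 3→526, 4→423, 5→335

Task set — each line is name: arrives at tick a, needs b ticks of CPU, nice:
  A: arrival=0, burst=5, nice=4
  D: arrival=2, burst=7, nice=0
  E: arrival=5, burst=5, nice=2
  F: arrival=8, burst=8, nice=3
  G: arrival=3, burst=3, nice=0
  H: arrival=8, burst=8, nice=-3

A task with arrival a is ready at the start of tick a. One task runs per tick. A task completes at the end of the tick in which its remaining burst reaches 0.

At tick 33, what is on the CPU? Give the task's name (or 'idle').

running at tick 33 = F

t=0: vr[A=0] → run A
t=1: vr[A=1024/423] → run A
t=2: vr[A=2048/423 D=2048/423] → run A
t=3: vr[A=1024/141 D=2048/423 G=2048/423] → run D
t=4: vr[A=1024/141 D=2471/423 G=2048/423] → run G
t=5: vr[A=1024/141 D=2471/423 E=2471/423 G=2471/423] → run D
t=6: vr[A=1024/141 D=2894/423 E=2471/423 G=2471/423] → run E
t=7: vr[A=1024/141 D=2894/423 E=2051657/277065 G=2471/423] → run G
t=8: vr[A=1024/141 D=2894/423 E=2051657/277065 F=2894/423 G=2894/423 H=2894/423] → run D
t=9: vr[A=1024/141 D=3317/423 E=2051657/277065 F=2894/423 G=2894/423 H=2894/423] → run F
t=10: vr[A=1024/141 D=3317/423 E=2051657/277065 F=977698/111249 G=2894/423 H=2894/423] → run G
t=11: vr[A=1024/141 D=3317/423 E=2051657/277065 F=977698/111249 H=2894/423] → run H
t=12: vr[A=1024/141 D=3317/423 E=2051657/277065 F=977698/111249 H=6195106/842193] → run A
t=13: vr[A=4096/423 D=3317/423 E=2051657/277065 F=977698/111249 H=6195106/842193] → run H
t=14: vr[A=4096/423 D=3317/423 E=2051657/277065 F=977698/111249 H=6628258/842193] → run E
t=15: vr[A=4096/423 D=3317/423 E=2484809/277065 F=977698/111249 H=6628258/842193] → run D
t=16: vr[A=4096/423 D=3740/423 E=2484809/277065 F=977698/111249 H=6628258/842193] → run H
t=17: vr[A=4096/423 D=3740/423 E=2484809/277065 F=977698/111249 H=7061410/842193] → run H
t=18: vr[A=4096/423 D=3740/423 E=2484809/277065 F=977698/111249 H=7494562/842193] → run F
t=19: vr[A=4096/423 D=3740/423 E=2484809/277065 F=1194274/111249 H=7494562/842193] → run D
t=20: vr[A=4096/423 D=4163/423 E=2484809/277065 F=1194274/111249 H=7494562/842193] → run H
t=21: vr[A=4096/423 D=4163/423 E=2484809/277065 F=1194274/111249 H=7927714/842193] → run E
t=22: vr[A=4096/423 D=4163/423 E=2917961/277065 F=1194274/111249 H=7927714/842193] → run H
t=23: vr[A=4096/423 D=4163/423 E=2917961/277065 F=1194274/111249 H=8360866/842193] → run A
t=24: vr[D=4163/423 E=2917961/277065 F=1194274/111249 H=8360866/842193] → run D
t=25: vr[D=4586/423 E=2917961/277065 F=1194274/111249 H=8360866/842193] → run H
t=26: vr[D=4586/423 E=2917961/277065 F=1194274/111249 H=8794018/842193] → run H
t=27: vr[D=4586/423 E=2917961/277065 F=1194274/111249] → run E
t=28: vr[D=4586/423 E=3351113/277065 F=1194274/111249] → run F
t=29: vr[D=4586/423 E=3351113/277065 F=1410850/111249] → run D
t=30: vr[E=3351113/277065 F=1410850/111249] → run E
t=31: vr[F=1410850/111249] → run F
t=32: vr[F=1627426/111249] → run F
t=33: vr[F=1844002/111249] → run F
t=34: vr[F=2060578/111249] → run F
t=35: vr[F=2277154/111249] → run F
t=36: (idle)
t=37: (idle)
t=38: (idle)
t=39: (idle)
t=40: (idle)
t=41: (idle)
t=42: (idle)
t=43: (idle)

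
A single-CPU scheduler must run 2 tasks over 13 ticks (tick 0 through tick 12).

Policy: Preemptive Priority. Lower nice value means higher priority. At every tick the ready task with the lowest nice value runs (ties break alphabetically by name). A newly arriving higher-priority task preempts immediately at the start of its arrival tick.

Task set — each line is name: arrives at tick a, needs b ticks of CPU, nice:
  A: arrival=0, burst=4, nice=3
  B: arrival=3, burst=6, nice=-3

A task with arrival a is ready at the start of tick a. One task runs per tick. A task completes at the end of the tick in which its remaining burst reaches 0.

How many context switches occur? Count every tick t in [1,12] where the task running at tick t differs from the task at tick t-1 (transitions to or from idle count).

context switches = 3

t=0: ready={A} → run A
t=1: ready={A} → run A
t=2: ready={A} → run A
t=3: ready={A,B} → run B
t=4: ready={A,B} → run B
t=5: ready={A,B} → run B
t=6: ready={A,B} → run B
t=7: ready={A,B} → run B
t=8: ready={A,B} → run B
t=9: ready={A} → run A
t=10: (idle)
t=11: (idle)
t=12: (idle)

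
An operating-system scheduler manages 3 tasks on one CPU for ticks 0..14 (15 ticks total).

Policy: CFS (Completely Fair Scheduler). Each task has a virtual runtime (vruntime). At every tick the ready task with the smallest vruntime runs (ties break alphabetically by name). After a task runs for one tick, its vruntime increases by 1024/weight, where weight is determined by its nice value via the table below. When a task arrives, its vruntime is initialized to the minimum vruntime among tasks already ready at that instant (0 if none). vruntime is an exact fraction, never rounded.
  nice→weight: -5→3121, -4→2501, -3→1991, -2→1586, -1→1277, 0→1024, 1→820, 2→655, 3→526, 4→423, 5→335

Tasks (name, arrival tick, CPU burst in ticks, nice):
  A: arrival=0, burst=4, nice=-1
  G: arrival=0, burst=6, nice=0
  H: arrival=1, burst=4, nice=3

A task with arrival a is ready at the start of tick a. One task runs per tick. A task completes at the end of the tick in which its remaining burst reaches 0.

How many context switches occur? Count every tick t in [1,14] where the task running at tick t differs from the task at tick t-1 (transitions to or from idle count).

context switches = 13

t=0: vr[A=0 G=0] → run A
t=1: vr[A=1024/1277 G=0 H=0] → run G
t=2: vr[A=1024/1277 G=1 H=0] → run H
t=3: vr[A=1024/1277 G=1 H=512/263] → run A
t=4: vr[A=2048/1277 G=1 H=512/263] → run G
t=5: vr[A=2048/1277 G=2 H=512/263] → run A
t=6: vr[A=3072/1277 G=2 H=512/263] → run H
t=7: vr[A=3072/1277 G=2 H=1024/263] → run G
t=8: vr[A=3072/1277 G=3 H=1024/263] → run A
t=9: vr[G=3 H=1024/263] → run G
t=10: vr[G=4 H=1024/263] → run H
t=11: vr[G=4 H=1536/263] → run G
t=12: vr[G=5 H=1536/263] → run G
t=13: vr[H=1536/263] → run H
t=14: (idle)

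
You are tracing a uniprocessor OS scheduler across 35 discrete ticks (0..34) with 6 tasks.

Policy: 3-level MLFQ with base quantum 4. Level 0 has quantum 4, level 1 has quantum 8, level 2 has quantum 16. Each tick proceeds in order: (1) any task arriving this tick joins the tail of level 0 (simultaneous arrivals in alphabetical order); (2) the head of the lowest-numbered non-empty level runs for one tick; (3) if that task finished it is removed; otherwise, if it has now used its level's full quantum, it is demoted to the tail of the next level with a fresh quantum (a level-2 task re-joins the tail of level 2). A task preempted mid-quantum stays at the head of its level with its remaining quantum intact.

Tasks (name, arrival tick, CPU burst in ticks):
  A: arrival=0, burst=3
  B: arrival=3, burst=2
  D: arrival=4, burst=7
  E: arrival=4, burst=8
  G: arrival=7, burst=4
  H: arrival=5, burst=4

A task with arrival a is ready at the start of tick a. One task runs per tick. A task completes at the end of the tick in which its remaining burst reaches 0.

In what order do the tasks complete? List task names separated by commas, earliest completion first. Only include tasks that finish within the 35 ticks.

t=0: L0/L1/L2 = A/-/- → run A
t=1: L0/L1/L2 = A/-/- → run A
t=2: L0/L1/L2 = A/-/- → run A
t=3: L0/L1/L2 = B/-/- → run B
t=4: L0/L1/L2 = BDE/-/- → run B
t=5: L0/L1/L2 = DEH/-/- → run D
t=6: L0/L1/L2 = DEH/-/- → run D
t=7: L0/L1/L2 = DEHG/-/- → run D
t=8: L0/L1/L2 = DEHG/-/- → run D
t=9: L0/L1/L2 = EHG/D/- → run E
t=10: L0/L1/L2 = EHG/D/- → run E
t=11: L0/L1/L2 = EHG/D/- → run E
t=12: L0/L1/L2 = EHG/D/- → run E
t=13: L0/L1/L2 = HG/DE/- → run H
t=14: L0/L1/L2 = HG/DE/- → run H
t=15: L0/L1/L2 = HG/DE/- → run H
t=16: L0/L1/L2 = HG/DE/- → run H
t=17: L0/L1/L2 = G/DE/- → run G
t=18: L0/L1/L2 = G/DE/- → run G
t=19: L0/L1/L2 = G/DE/- → run G
t=20: L0/L1/L2 = G/DE/- → run G
t=21: L0/L1/L2 = -/DE/- → run D
t=22: L0/L1/L2 = -/DE/- → run D
t=23: L0/L1/L2 = -/DE/- → run D
t=24: L0/L1/L2 = -/E/- → run E
t=25: L0/L1/L2 = -/E/- → run E
t=26: L0/L1/L2 = -/E/- → run E
t=27: L0/L1/L2 = -/E/- → run E
t=28: (idle)
t=29: (idle)
t=30: (idle)
t=31: (idle)
t=32: (idle)
t=33: (idle)
t=34: (idle)

completion order = A, B, H, G, D, E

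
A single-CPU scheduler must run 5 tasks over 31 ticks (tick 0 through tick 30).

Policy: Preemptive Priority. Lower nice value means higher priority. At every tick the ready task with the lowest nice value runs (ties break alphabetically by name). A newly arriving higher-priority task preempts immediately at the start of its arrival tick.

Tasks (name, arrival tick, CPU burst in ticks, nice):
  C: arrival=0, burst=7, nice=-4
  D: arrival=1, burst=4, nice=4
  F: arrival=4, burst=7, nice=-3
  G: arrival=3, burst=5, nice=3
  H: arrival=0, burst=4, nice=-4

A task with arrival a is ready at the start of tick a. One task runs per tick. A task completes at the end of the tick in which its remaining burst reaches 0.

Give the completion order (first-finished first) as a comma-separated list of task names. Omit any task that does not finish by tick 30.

completion order = C, H, F, G, D

t=0: ready={C,H} → run C
t=1: ready={C,D,H} → run C
t=2: ready={C,D,H} → run C
t=3: ready={C,D,G,H} → run C
t=4: ready={C,D,F,G,H} → run C
t=5: ready={C,D,F,G,H} → run C
t=6: ready={C,D,F,G,H} → run C
t=7: ready={D,F,G,H} → run H
t=8: ready={D,F,G,H} → run H
t=9: ready={D,F,G,H} → run H
t=10: ready={D,F,G,H} → run H
t=11: ready={D,F,G} → run F
t=12: ready={D,F,G} → run F
t=13: ready={D,F,G} → run F
t=14: ready={D,F,G} → run F
t=15: ready={D,F,G} → run F
t=16: ready={D,F,G} → run F
t=17: ready={D,F,G} → run F
t=18: ready={D,G} → run G
t=19: ready={D,G} → run G
t=20: ready={D,G} → run G
t=21: ready={D,G} → run G
t=22: ready={D,G} → run G
t=23: ready={D} → run D
t=24: ready={D} → run D
t=25: ready={D} → run D
t=26: ready={D} → run D
t=27: (idle)
t=28: (idle)
t=29: (idle)
t=30: (idle)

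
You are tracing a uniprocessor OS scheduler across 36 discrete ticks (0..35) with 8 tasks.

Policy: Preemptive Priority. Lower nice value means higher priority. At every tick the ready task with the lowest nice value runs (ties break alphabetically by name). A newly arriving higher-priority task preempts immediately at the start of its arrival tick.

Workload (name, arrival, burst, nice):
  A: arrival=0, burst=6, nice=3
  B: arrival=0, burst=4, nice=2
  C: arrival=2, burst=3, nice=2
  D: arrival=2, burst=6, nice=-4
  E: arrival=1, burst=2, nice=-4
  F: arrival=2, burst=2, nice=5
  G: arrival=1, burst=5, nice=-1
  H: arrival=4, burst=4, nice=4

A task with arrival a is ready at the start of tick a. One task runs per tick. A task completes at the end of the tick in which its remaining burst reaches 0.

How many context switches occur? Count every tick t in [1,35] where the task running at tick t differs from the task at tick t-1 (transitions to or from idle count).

context switches = 10

t=0: ready={A,B} → run B
t=1: ready={A,B,E,G} → run E
t=2: ready={A,B,C,D,E,F,G} → run D
t=3: ready={A,B,C,D,E,F,G} → run D
t=4: ready={A,B,C,D,E,F,G,H} → run D
t=5: ready={A,B,C,D,E,F,G,H} → run D
t=6: ready={A,B,C,D,E,F,G,H} → run D
t=7: ready={A,B,C,D,E,F,G,H} → run D
t=8: ready={A,B,C,E,F,G,H} → run E
t=9: ready={A,B,C,F,G,H} → run G
t=10: ready={A,B,C,F,G,H} → run G
t=11: ready={A,B,C,F,G,H} → run G
t=12: ready={A,B,C,F,G,H} → run G
t=13: ready={A,B,C,F,G,H} → run G
t=14: ready={A,B,C,F,H} → run B
t=15: ready={A,B,C,F,H} → run B
t=16: ready={A,B,C,F,H} → run B
t=17: ready={A,C,F,H} → run C
t=18: ready={A,C,F,H} → run C
t=19: ready={A,C,F,H} → run C
t=20: ready={A,F,H} → run A
t=21: ready={A,F,H} → run A
t=22: ready={A,F,H} → run A
t=23: ready={A,F,H} → run A
t=24: ready={A,F,H} → run A
t=25: ready={A,F,H} → run A
t=26: ready={F,H} → run H
t=27: ready={F,H} → run H
t=28: ready={F,H} → run H
t=29: ready={F,H} → run H
t=30: ready={F} → run F
t=31: ready={F} → run F
t=32: (idle)
t=33: (idle)
t=34: (idle)
t=35: (idle)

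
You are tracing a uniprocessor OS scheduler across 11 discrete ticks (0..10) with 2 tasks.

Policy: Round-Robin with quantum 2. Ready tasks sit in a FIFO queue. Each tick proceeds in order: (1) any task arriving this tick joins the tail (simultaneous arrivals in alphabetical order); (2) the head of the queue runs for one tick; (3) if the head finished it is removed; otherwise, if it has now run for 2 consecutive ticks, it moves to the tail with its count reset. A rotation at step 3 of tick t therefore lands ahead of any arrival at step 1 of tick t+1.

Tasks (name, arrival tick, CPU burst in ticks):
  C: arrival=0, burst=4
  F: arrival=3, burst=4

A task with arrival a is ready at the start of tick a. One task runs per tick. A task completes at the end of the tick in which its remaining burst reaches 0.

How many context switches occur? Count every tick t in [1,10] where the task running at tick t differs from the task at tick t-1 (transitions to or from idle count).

context switches = 2

t=0: queue=[C] q_used=0 → run C
t=1: queue=[C] q_used=1 → run C
t=2: queue=[C] q_used=0 → run C
t=3: queue=[C,F] q_used=1 → run C
t=4: queue=[F] q_used=0 → run F
t=5: queue=[F] q_used=1 → run F
t=6: queue=[F] q_used=0 → run F
t=7: queue=[F] q_used=1 → run F
t=8: (idle)
t=9: (idle)
t=10: (idle)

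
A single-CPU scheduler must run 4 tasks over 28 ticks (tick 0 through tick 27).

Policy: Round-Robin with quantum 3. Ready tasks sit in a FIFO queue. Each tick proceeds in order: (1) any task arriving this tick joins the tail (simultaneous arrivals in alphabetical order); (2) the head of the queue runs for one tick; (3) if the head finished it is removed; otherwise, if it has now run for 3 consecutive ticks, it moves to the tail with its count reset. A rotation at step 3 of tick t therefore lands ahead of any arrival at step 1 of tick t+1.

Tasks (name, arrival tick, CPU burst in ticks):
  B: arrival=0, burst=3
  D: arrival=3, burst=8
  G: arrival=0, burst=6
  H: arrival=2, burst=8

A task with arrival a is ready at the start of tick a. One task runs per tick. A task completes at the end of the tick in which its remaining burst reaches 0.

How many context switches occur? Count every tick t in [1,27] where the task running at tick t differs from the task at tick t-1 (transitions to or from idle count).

context switches = 9

t=0: queue=[B,G] q_used=0 → run B
t=1: queue=[B,G] q_used=1 → run B
t=2: queue=[B,G,H] q_used=2 → run B
t=3: queue=[G,H,D] q_used=0 → run G
t=4: queue=[G,H,D] q_used=1 → run G
t=5: queue=[G,H,D] q_used=2 → run G
t=6: queue=[H,D,G] q_used=0 → run H
t=7: queue=[H,D,G] q_used=1 → run H
t=8: queue=[H,D,G] q_used=2 → run H
t=9: queue=[D,G,H] q_used=0 → run D
t=10: queue=[D,G,H] q_used=1 → run D
t=11: queue=[D,G,H] q_used=2 → run D
t=12: queue=[G,H,D] q_used=0 → run G
t=13: queue=[G,H,D] q_used=1 → run G
t=14: queue=[G,H,D] q_used=2 → run G
t=15: queue=[H,D] q_used=0 → run H
t=16: queue=[H,D] q_used=1 → run H
t=17: queue=[H,D] q_used=2 → run H
t=18: queue=[D,H] q_used=0 → run D
t=19: queue=[D,H] q_used=1 → run D
t=20: queue=[D,H] q_used=2 → run D
t=21: queue=[H,D] q_used=0 → run H
t=22: queue=[H,D] q_used=1 → run H
t=23: queue=[D] q_used=0 → run D
t=24: queue=[D] q_used=1 → run D
t=25: (idle)
t=26: (idle)
t=27: (idle)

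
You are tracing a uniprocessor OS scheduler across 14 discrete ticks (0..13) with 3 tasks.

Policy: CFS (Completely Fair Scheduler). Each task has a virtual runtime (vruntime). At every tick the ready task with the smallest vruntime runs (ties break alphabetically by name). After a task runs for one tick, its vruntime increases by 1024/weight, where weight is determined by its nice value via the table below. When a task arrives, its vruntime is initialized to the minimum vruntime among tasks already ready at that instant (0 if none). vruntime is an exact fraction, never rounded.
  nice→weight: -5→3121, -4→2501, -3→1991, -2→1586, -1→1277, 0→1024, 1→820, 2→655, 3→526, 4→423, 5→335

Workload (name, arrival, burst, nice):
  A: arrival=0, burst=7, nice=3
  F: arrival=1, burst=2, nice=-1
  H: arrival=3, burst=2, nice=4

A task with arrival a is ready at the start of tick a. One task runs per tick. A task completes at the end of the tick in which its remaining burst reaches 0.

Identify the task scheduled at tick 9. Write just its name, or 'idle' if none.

running at tick 9 = A

t=0: vr[A=0] → run A
t=1: vr[A=512/263 F=512/263] → run A
t=2: vr[A=1024/263 F=512/263] → run F
t=3: vr[A=1024/263 F=923136/335851 H=923136/335851] → run F
t=4: vr[A=1024/263 H=923136/335851] → run H
t=5: vr[A=1024/263 H=734397952/142064973] → run A
t=6: vr[A=1536/263 H=734397952/142064973] → run H
t=7: vr[A=1536/263] → run A
t=8: vr[A=2048/263] → run A
t=9: vr[A=2560/263] → run A
t=10: vr[A=3072/263] → run A
t=11: (idle)
t=12: (idle)
t=13: (idle)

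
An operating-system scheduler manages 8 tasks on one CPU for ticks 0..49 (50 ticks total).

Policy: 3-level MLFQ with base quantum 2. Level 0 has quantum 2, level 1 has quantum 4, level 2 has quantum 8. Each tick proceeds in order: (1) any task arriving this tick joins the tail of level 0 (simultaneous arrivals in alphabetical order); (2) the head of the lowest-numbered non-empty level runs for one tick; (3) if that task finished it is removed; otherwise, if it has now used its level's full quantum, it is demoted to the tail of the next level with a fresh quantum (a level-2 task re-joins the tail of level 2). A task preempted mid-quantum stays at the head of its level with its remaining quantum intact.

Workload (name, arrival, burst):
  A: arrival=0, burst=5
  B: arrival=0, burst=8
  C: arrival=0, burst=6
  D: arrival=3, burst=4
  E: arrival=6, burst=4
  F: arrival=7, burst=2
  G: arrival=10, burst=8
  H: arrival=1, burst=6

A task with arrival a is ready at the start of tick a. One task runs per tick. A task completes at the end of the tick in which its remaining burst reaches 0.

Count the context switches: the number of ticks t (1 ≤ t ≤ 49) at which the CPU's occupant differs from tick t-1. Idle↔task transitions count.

t=0: L0/L1/L2 = ABC/-/- → run A
t=1: L0/L1/L2 = ABCH/-/- → run A
t=2: L0/L1/L2 = BCH/A/- → run B
t=3: L0/L1/L2 = BCHD/A/- → run B
t=4: L0/L1/L2 = CHD/AB/- → run C
t=5: L0/L1/L2 = CHD/AB/- → run C
t=6: L0/L1/L2 = HDE/ABC/- → run H
t=7: L0/L1/L2 = HDEF/ABC/- → run H
t=8: L0/L1/L2 = DEF/ABCH/- → run D
t=9: L0/L1/L2 = DEF/ABCH/- → run D
t=10: L0/L1/L2 = EFG/ABCHD/- → run E
t=11: L0/L1/L2 = EFG/ABCHD/- → run E
t=12: L0/L1/L2 = FG/ABCHDE/- → run F
t=13: L0/L1/L2 = FG/ABCHDE/- → run F
t=14: L0/L1/L2 = G/ABCHDE/- → run G
t=15: L0/L1/L2 = G/ABCHDE/- → run G
t=16: L0/L1/L2 = -/ABCHDEG/- → run A
t=17: L0/L1/L2 = -/ABCHDEG/- → run A
t=18: L0/L1/L2 = -/ABCHDEG/- → run A
t=19: L0/L1/L2 = -/BCHDEG/- → run B
t=20: L0/L1/L2 = -/BCHDEG/- → run B
t=21: L0/L1/L2 = -/BCHDEG/- → run B
t=22: L0/L1/L2 = -/BCHDEG/- → run B
t=23: L0/L1/L2 = -/CHDEG/B → run C
t=24: L0/L1/L2 = -/CHDEG/B → run C
t=25: L0/L1/L2 = -/CHDEG/B → run C
t=26: L0/L1/L2 = -/CHDEG/B → run C
t=27: L0/L1/L2 = -/HDEG/B → run H
t=28: L0/L1/L2 = -/HDEG/B → run H
t=29: L0/L1/L2 = -/HDEG/B → run H
t=30: L0/L1/L2 = -/HDEG/B → run H
t=31: L0/L1/L2 = -/DEG/B → run D
t=32: L0/L1/L2 = -/DEG/B → run D
t=33: L0/L1/L2 = -/EG/B → run E
t=34: L0/L1/L2 = -/EG/B → run E
t=35: L0/L1/L2 = -/G/B → run G
t=36: L0/L1/L2 = -/G/B → run G
t=37: L0/L1/L2 = -/G/B → run G
t=38: L0/L1/L2 = -/G/B → run G
t=39: L0/L1/L2 = -/-/BG → run B
t=40: L0/L1/L2 = -/-/BG → run B
t=41: L0/L1/L2 = -/-/G → run G
t=42: L0/L1/L2 = -/-/G → run G
t=43: (idle)
t=44: (idle)
t=45: (idle)
t=46: (idle)
t=47: (idle)
t=48: (idle)
t=49: (idle)

context switches = 17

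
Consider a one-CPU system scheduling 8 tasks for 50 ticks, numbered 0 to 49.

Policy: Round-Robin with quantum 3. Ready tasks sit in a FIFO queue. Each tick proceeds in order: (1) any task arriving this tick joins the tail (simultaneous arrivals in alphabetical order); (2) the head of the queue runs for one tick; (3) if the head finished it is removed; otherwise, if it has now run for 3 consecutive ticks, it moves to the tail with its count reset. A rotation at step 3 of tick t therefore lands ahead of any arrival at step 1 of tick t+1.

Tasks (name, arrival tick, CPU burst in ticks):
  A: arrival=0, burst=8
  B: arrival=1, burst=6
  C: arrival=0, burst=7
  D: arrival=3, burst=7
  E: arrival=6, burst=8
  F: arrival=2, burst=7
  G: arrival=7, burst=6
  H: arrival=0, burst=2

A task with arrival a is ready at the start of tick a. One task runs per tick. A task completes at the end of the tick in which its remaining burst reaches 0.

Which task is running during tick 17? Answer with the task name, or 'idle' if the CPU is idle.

running at tick 17 = D

t=0: queue=[A,C,H] q_used=0 → run A
t=1: queue=[A,C,H,B] q_used=1 → run A
t=2: queue=[A,C,H,B,F] q_used=2 → run A
t=3: queue=[C,H,B,F,A,D] q_used=0 → run C
t=4: queue=[C,H,B,F,A,D] q_used=1 → run C
t=5: queue=[C,H,B,F,A,D] q_used=2 → run C
t=6: queue=[H,B,F,A,D,C,E] q_used=0 → run H
t=7: queue=[H,B,F,A,D,C,E,G] q_used=1 → run H
t=8: queue=[B,F,A,D,C,E,G] q_used=0 → run B
t=9: queue=[B,F,A,D,C,E,G] q_used=1 → run B
t=10: queue=[B,F,A,D,C,E,G] q_used=2 → run B
t=11: queue=[F,A,D,C,E,G,B] q_used=0 → run F
t=12: queue=[F,A,D,C,E,G,B] q_used=1 → run F
t=13: queue=[F,A,D,C,E,G,B] q_used=2 → run F
t=14: queue=[A,D,C,E,G,B,F] q_used=0 → run A
t=15: queue=[A,D,C,E,G,B,F] q_used=1 → run A
t=16: queue=[A,D,C,E,G,B,F] q_used=2 → run A
t=17: queue=[D,C,E,G,B,F,A] q_used=0 → run D
t=18: queue=[D,C,E,G,B,F,A] q_used=1 → run D
t=19: queue=[D,C,E,G,B,F,A] q_used=2 → run D
t=20: queue=[C,E,G,B,F,A,D] q_used=0 → run C
t=21: queue=[C,E,G,B,F,A,D] q_used=1 → run C
t=22: queue=[C,E,G,B,F,A,D] q_used=2 → run C
t=23: queue=[E,G,B,F,A,D,C] q_used=0 → run E
t=24: queue=[E,G,B,F,A,D,C] q_used=1 → run E
t=25: queue=[E,G,B,F,A,D,C] q_used=2 → run E
t=26: queue=[G,B,F,A,D,C,E] q_used=0 → run G
t=27: queue=[G,B,F,A,D,C,E] q_used=1 → run G
t=28: queue=[G,B,F,A,D,C,E] q_used=2 → run G
t=29: queue=[B,F,A,D,C,E,G] q_used=0 → run B
t=30: queue=[B,F,A,D,C,E,G] q_used=1 → run B
t=31: queue=[B,F,A,D,C,E,G] q_used=2 → run B
t=32: queue=[F,A,D,C,E,G] q_used=0 → run F
t=33: queue=[F,A,D,C,E,G] q_used=1 → run F
t=34: queue=[F,A,D,C,E,G] q_used=2 → run F
t=35: queue=[A,D,C,E,G,F] q_used=0 → run A
t=36: queue=[A,D,C,E,G,F] q_used=1 → run A
t=37: queue=[D,C,E,G,F] q_used=0 → run D
t=38: queue=[D,C,E,G,F] q_used=1 → run D
t=39: queue=[D,C,E,G,F] q_used=2 → run D
t=40: queue=[C,E,G,F,D] q_used=0 → run C
t=41: queue=[E,G,F,D] q_used=0 → run E
t=42: queue=[E,G,F,D] q_used=1 → run E
t=43: queue=[E,G,F,D] q_used=2 → run E
t=44: queue=[G,F,D,E] q_used=0 → run G
t=45: queue=[G,F,D,E] q_used=1 → run G
t=46: queue=[G,F,D,E] q_used=2 → run G
t=47: queue=[F,D,E] q_used=0 → run F
t=48: queue=[D,E] q_used=0 → run D
t=49: queue=[E] q_used=0 → run E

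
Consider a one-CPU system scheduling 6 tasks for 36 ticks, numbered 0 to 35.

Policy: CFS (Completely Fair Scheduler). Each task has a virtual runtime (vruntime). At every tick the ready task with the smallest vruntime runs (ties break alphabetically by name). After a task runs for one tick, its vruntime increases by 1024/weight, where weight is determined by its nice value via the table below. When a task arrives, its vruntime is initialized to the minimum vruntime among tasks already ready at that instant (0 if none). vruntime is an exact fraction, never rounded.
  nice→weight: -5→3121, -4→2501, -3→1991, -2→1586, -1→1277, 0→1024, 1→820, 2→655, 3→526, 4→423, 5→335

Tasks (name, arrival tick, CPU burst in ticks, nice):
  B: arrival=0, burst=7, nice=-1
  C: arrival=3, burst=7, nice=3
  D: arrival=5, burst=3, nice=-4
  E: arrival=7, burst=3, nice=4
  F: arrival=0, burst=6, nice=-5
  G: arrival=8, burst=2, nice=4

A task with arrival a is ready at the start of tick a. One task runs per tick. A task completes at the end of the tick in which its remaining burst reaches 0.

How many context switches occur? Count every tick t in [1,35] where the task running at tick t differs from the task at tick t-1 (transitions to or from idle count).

t=0: vr[B=0 F=0] → run B
t=1: vr[B=1024/1277 F=0] → run F
t=2: vr[B=1024/1277 F=1024/3121] → run F
t=3: vr[B=1024/1277 C=2048/3121 F=2048/3121] → run C
t=4: vr[B=1024/1277 C=2136576/820823 F=2048/3121] → run F
t=5: vr[B=1024/1277 C=2136576/820823 D=1024/1277 F=3072/3121] → run B
t=6: vr[B=2048/1277 C=2136576/820823 D=1024/1277 F=3072/3121] → run D
t=7: vr[B=2048/1277 C=2136576/820823 D=3868672/3193777 E=3072/3121 F=3072/3121] → run E
t=8: vr[B=2048/1277 C=2136576/820823 D=3868672/3193777 E=4495360/1320183 F=3072/3121 G=3072/3121] → run F
t=9: vr[B=2048/1277 C=2136576/820823 D=3868672/3193777 E=4495360/1320183 F=4096/3121 G=3072/3121] → run G
t=10: vr[B=2048/1277 C=2136576/820823 D=3868672/3193777 E=4495360/1320183 F=4096/3121 G=4495360/1320183] → run D
t=11: vr[B=2048/1277 C=2136576/820823 D=5176320/3193777 E=4495360/1320183 F=4096/3121 G=4495360/1320183] → run F
t=12: vr[B=2048/1277 C=2136576/820823 D=5176320/3193777 E=4495360/1320183 F=5120/3121 G=4495360/1320183] → run B
t=13: vr[B=3072/1277 C=2136576/820823 D=5176320/3193777 E=4495360/1320183 F=5120/3121 G=4495360/1320183] → run D
t=14: vr[B=3072/1277 C=2136576/820823 E=4495360/1320183 F=5120/3121 G=4495360/1320183] → run F
t=15: vr[B=3072/1277 C=2136576/820823 E=4495360/1320183 G=4495360/1320183] → run B
t=16: vr[B=4096/1277 C=2136576/820823 E=4495360/1320183 G=4495360/1320183] → run C
t=17: vr[B=4096/1277 C=3734528/820823 E=4495360/1320183 G=4495360/1320183] → run B
t=18: vr[B=5120/1277 C=3734528/820823 E=4495360/1320183 G=4495360/1320183] → run E
t=19: vr[B=5120/1277 C=3734528/820823 E=7691264/1320183 G=4495360/1320183] → run G
t=20: vr[B=5120/1277 C=3734528/820823 E=7691264/1320183] → run B
t=21: vr[B=6144/1277 C=3734528/820823 E=7691264/1320183] → run C
t=22: vr[B=6144/1277 C=5332480/820823 E=7691264/1320183] → run B
t=23: vr[C=5332480/820823 E=7691264/1320183] → run E
t=24: vr[C=5332480/820823] → run C
t=25: vr[C=6930432/820823] → run C
t=26: vr[C=8528384/820823] → run C
t=27: vr[C=10126336/820823] → run C
t=28: (idle)
t=29: (idle)
t=30: (idle)
t=31: (idle)
t=32: (idle)
t=33: (idle)
t=34: (idle)
t=35: (idle)

context switches = 24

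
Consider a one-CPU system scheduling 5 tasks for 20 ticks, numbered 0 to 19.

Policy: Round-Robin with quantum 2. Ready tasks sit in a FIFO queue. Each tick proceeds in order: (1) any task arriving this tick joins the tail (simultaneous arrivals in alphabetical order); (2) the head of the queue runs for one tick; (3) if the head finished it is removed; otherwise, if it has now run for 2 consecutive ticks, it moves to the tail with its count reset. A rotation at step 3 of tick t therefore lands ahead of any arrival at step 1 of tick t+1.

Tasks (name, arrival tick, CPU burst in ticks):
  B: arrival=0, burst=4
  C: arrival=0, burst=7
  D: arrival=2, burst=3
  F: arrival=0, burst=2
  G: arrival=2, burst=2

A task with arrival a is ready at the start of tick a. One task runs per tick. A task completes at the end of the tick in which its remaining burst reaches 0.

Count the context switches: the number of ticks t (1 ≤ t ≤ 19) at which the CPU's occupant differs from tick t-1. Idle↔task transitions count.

t=0: queue=[B,C,F] q_used=0 → run B
t=1: queue=[B,C,F] q_used=1 → run B
t=2: queue=[C,F,B,D,G] q_used=0 → run C
t=3: queue=[C,F,B,D,G] q_used=1 → run C
t=4: queue=[F,B,D,G,C] q_used=0 → run F
t=5: queue=[F,B,D,G,C] q_used=1 → run F
t=6: queue=[B,D,G,C] q_used=0 → run B
t=7: queue=[B,D,G,C] q_used=1 → run B
t=8: queue=[D,G,C] q_used=0 → run D
t=9: queue=[D,G,C] q_used=1 → run D
t=10: queue=[G,C,D] q_used=0 → run G
t=11: queue=[G,C,D] q_used=1 → run G
t=12: queue=[C,D] q_used=0 → run C
t=13: queue=[C,D] q_used=1 → run C
t=14: queue=[D,C] q_used=0 → run D
t=15: queue=[C] q_used=0 → run C
t=16: queue=[C] q_used=1 → run C
t=17: queue=[C] q_used=0 → run C
t=18: (idle)
t=19: (idle)

context switches = 9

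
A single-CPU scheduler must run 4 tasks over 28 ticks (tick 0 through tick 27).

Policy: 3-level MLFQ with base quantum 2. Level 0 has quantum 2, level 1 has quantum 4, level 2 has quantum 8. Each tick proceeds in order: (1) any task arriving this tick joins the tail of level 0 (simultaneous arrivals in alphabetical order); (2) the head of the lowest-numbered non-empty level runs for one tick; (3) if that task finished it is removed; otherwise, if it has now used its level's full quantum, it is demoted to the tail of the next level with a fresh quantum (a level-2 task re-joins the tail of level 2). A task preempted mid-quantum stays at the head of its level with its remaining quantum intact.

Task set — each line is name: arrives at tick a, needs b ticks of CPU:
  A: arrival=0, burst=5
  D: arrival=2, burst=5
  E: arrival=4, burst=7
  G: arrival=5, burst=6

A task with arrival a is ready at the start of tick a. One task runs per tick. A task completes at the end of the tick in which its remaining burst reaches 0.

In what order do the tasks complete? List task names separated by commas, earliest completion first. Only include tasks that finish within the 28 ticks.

completion order = A, D, G, E

t=0: L0/L1/L2 = A/-/- → run A
t=1: L0/L1/L2 = A/-/- → run A
t=2: L0/L1/L2 = D/A/- → run D
t=3: L0/L1/L2 = D/A/- → run D
t=4: L0/L1/L2 = E/AD/- → run E
t=5: L0/L1/L2 = EG/AD/- → run E
t=6: L0/L1/L2 = G/ADE/- → run G
t=7: L0/L1/L2 = G/ADE/- → run G
t=8: L0/L1/L2 = -/ADEG/- → run A
t=9: L0/L1/L2 = -/ADEG/- → run A
t=10: L0/L1/L2 = -/ADEG/- → run A
t=11: L0/L1/L2 = -/DEG/- → run D
t=12: L0/L1/L2 = -/DEG/- → run D
t=13: L0/L1/L2 = -/DEG/- → run D
t=14: L0/L1/L2 = -/EG/- → run E
t=15: L0/L1/L2 = -/EG/- → run E
t=16: L0/L1/L2 = -/EG/- → run E
t=17: L0/L1/L2 = -/EG/- → run E
t=18: L0/L1/L2 = -/G/E → run G
t=19: L0/L1/L2 = -/G/E → run G
t=20: L0/L1/L2 = -/G/E → run G
t=21: L0/L1/L2 = -/G/E → run G
t=22: L0/L1/L2 = -/-/E → run E
t=23: (idle)
t=24: (idle)
t=25: (idle)
t=26: (idle)
t=27: (idle)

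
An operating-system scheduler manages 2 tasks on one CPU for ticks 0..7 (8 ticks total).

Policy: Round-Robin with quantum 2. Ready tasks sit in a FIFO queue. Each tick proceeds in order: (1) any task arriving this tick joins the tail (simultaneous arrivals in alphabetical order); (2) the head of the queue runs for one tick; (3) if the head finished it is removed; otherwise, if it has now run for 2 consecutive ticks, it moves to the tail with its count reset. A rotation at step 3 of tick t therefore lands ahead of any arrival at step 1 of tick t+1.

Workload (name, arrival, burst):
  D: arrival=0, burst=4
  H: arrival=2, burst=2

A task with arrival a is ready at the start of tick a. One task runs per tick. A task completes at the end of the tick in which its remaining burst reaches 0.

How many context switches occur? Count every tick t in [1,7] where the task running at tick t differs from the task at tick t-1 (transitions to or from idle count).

t=0: queue=[D] q_used=0 → run D
t=1: queue=[D] q_used=1 → run D
t=2: queue=[D,H] q_used=0 → run D
t=3: queue=[D,H] q_used=1 → run D
t=4: queue=[H] q_used=0 → run H
t=5: queue=[H] q_used=1 → run H
t=6: (idle)
t=7: (idle)

context switches = 2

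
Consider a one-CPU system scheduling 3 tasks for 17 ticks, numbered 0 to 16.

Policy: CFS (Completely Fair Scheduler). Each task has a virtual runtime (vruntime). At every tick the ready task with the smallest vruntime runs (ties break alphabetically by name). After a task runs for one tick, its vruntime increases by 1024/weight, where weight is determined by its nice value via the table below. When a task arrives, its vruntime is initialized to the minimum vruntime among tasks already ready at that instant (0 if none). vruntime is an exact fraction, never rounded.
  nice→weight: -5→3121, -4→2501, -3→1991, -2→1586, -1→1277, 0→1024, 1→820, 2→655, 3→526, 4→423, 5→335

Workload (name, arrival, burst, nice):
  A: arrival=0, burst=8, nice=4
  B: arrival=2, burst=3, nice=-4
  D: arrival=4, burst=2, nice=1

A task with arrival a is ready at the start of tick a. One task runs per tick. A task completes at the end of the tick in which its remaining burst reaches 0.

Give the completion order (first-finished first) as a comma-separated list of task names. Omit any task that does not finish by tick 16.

t=0: vr[A=0] → run A
t=1: vr[A=1024/423] → run A
t=2: vr[A=2048/423 B=2048/423] → run A
t=3: vr[A=1024/141 B=2048/423] → run B
t=4: vr[A=1024/141 B=5555200/1057923 D=5555200/1057923] → run B
t=5: vr[A=1024/141 B=5988352/1057923 D=5555200/1057923] → run D
t=6: vr[A=1024/141 B=5988352/1057923 D=34381568/5289615] → run B
t=7: vr[A=1024/141 D=34381568/5289615] → run D
t=8: vr[A=1024/141] → run A
t=9: vr[A=4096/423] → run A
t=10: vr[A=5120/423] → run A
t=11: vr[A=2048/141] → run A
t=12: vr[A=7168/423] → run A
t=13: (idle)
t=14: (idle)
t=15: (idle)
t=16: (idle)

completion order = B, D, A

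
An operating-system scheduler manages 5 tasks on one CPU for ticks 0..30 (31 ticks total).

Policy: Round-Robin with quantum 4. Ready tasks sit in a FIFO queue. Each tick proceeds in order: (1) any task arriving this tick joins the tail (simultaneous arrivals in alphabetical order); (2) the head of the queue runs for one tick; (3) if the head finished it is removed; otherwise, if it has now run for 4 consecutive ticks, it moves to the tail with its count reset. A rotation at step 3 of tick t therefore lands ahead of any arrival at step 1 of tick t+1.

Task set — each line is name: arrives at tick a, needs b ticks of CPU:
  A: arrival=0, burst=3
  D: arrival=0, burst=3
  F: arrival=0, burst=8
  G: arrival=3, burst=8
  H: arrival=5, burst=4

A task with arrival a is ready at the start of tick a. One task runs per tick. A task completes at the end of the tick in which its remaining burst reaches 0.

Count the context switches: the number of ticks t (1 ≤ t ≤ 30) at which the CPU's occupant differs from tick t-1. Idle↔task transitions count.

t=0: queue=[A,D,F] q_used=0 → run A
t=1: queue=[A,D,F] q_used=1 → run A
t=2: queue=[A,D,F] q_used=2 → run A
t=3: queue=[D,F,G] q_used=0 → run D
t=4: queue=[D,F,G] q_used=1 → run D
t=5: queue=[D,F,G,H] q_used=2 → run D
t=6: queue=[F,G,H] q_used=0 → run F
t=7: queue=[F,G,H] q_used=1 → run F
t=8: queue=[F,G,H] q_used=2 → run F
t=9: queue=[F,G,H] q_used=3 → run F
t=10: queue=[G,H,F] q_used=0 → run G
t=11: queue=[G,H,F] q_used=1 → run G
t=12: queue=[G,H,F] q_used=2 → run G
t=13: queue=[G,H,F] q_used=3 → run G
t=14: queue=[H,F,G] q_used=0 → run H
t=15: queue=[H,F,G] q_used=1 → run H
t=16: queue=[H,F,G] q_used=2 → run H
t=17: queue=[H,F,G] q_used=3 → run H
t=18: queue=[F,G] q_used=0 → run F
t=19: queue=[F,G] q_used=1 → run F
t=20: queue=[F,G] q_used=2 → run F
t=21: queue=[F,G] q_used=3 → run F
t=22: queue=[G] q_used=0 → run G
t=23: queue=[G] q_used=1 → run G
t=24: queue=[G] q_used=2 → run G
t=25: queue=[G] q_used=3 → run G
t=26: (idle)
t=27: (idle)
t=28: (idle)
t=29: (idle)
t=30: (idle)

context switches = 7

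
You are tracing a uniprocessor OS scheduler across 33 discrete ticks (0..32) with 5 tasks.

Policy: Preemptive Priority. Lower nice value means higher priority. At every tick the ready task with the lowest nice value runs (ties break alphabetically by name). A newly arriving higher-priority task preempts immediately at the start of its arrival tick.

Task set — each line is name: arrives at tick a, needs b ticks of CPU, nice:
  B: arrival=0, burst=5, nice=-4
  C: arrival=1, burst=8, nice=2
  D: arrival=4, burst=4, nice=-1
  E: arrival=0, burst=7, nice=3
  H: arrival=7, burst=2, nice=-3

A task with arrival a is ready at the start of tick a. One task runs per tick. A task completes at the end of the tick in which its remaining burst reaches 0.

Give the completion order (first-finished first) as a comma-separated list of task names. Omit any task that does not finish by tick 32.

t=0: ready={B,E} → run B
t=1: ready={B,C,E} → run B
t=2: ready={B,C,E} → run B
t=3: ready={B,C,E} → run B
t=4: ready={B,C,D,E} → run B
t=5: ready={C,D,E} → run D
t=6: ready={C,D,E} → run D
t=7: ready={C,D,E,H} → run H
t=8: ready={C,D,E,H} → run H
t=9: ready={C,D,E} → run D
t=10: ready={C,D,E} → run D
t=11: ready={C,E} → run C
t=12: ready={C,E} → run C
t=13: ready={C,E} → run C
t=14: ready={C,E} → run C
t=15: ready={C,E} → run C
t=16: ready={C,E} → run C
t=17: ready={C,E} → run C
t=18: ready={C,E} → run C
t=19: ready={E} → run E
t=20: ready={E} → run E
t=21: ready={E} → run E
t=22: ready={E} → run E
t=23: ready={E} → run E
t=24: ready={E} → run E
t=25: ready={E} → run E
t=26: (idle)
t=27: (idle)
t=28: (idle)
t=29: (idle)
t=30: (idle)
t=31: (idle)
t=32: (idle)

completion order = B, H, D, C, E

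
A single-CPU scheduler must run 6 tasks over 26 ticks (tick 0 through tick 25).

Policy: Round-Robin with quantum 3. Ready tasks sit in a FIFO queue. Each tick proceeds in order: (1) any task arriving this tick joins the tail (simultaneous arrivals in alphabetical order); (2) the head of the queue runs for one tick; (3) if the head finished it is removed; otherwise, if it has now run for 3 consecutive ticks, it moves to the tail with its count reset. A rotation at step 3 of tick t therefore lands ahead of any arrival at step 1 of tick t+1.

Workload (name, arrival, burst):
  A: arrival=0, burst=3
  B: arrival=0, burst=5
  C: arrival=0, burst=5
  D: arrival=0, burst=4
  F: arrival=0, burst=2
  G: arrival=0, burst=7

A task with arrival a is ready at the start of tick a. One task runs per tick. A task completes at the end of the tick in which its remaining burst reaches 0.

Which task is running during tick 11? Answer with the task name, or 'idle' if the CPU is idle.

t=0: queue=[A,B,C,D,F,G] q_used=0 → run A
t=1: queue=[A,B,C,D,F,G] q_used=1 → run A
t=2: queue=[A,B,C,D,F,G] q_used=2 → run A
t=3: queue=[B,C,D,F,G] q_used=0 → run B
t=4: queue=[B,C,D,F,G] q_used=1 → run B
t=5: queue=[B,C,D,F,G] q_used=2 → run B
t=6: queue=[C,D,F,G,B] q_used=0 → run C
t=7: queue=[C,D,F,G,B] q_used=1 → run C
t=8: queue=[C,D,F,G,B] q_used=2 → run C
t=9: queue=[D,F,G,B,C] q_used=0 → run D
t=10: queue=[D,F,G,B,C] q_used=1 → run D
t=11: queue=[D,F,G,B,C] q_used=2 → run D
t=12: queue=[F,G,B,C,D] q_used=0 → run F
t=13: queue=[F,G,B,C,D] q_used=1 → run F
t=14: queue=[G,B,C,D] q_used=0 → run G
t=15: queue=[G,B,C,D] q_used=1 → run G
t=16: queue=[G,B,C,D] q_used=2 → run G
t=17: queue=[B,C,D,G] q_used=0 → run B
t=18: queue=[B,C,D,G] q_used=1 → run B
t=19: queue=[C,D,G] q_used=0 → run C
t=20: queue=[C,D,G] q_used=1 → run C
t=21: queue=[D,G] q_used=0 → run D
t=22: queue=[G] q_used=0 → run G
t=23: queue=[G] q_used=1 → run G
t=24: queue=[G] q_used=2 → run G
t=25: queue=[G] q_used=0 → run G

running at tick 11 = D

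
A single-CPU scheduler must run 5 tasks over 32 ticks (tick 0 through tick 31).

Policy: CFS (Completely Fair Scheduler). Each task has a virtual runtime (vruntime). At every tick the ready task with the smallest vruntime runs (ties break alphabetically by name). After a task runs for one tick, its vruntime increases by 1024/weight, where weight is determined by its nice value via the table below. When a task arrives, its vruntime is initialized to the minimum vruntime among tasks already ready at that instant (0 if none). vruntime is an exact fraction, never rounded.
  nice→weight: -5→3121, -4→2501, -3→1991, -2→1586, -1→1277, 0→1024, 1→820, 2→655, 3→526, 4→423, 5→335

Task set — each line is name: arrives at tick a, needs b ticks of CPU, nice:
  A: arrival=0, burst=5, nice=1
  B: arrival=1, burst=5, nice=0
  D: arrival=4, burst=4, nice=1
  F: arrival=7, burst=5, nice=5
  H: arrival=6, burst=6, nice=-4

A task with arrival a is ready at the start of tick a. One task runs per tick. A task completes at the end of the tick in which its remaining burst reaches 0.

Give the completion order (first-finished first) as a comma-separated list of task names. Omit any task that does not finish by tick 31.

t=0: vr[A=0] → run A
t=1: vr[A=256/205 B=256/205] → run A
t=2: vr[A=512/205 B=256/205] → run B
t=3: vr[A=512/205 B=461/205] → run B
t=4: vr[A=512/205 B=666/205 D=512/205] → run A
t=5: vr[A=768/205 B=666/205 D=512/205] → run D
t=6: vr[A=768/205 B=666/205 D=768/205 H=666/205] → run B
t=7: vr[A=768/205 B=871/205 D=768/205 F=666/205 H=666/205] → run F
t=8: vr[A=768/205 B=871/205 D=768/205 F=86606/13735 H=666/205] → run H
t=9: vr[A=768/205 B=871/205 D=768/205 F=86606/13735 H=45746/12505] → run H
t=10: vr[A=768/205 B=871/205 D=768/205 F=86606/13735 H=50866/12505] → run A
t=11: vr[A=1024/205 B=871/205 D=768/205 F=86606/13735 H=50866/12505] → run D
t=12: vr[A=1024/205 B=871/205 D=1024/205 F=86606/13735 H=50866/12505] → run H
t=13: vr[A=1024/205 B=871/205 D=1024/205 F=86606/13735 H=55986/12505] → run B
t=14: vr[A=1024/205 B=1076/205 D=1024/205 F=86606/13735 H=55986/12505] → run H
t=15: vr[A=1024/205 B=1076/205 D=1024/205 F=86606/13735 H=61106/12505] → run H
t=16: vr[A=1024/205 B=1076/205 D=1024/205 F=86606/13735 H=66226/12505] → run A
t=17: vr[B=1076/205 D=1024/205 F=86606/13735 H=66226/12505] → run D
t=18: vr[B=1076/205 D=256/41 F=86606/13735 H=66226/12505] → run B
t=19: vr[D=256/41 F=86606/13735 H=66226/12505] → run H
t=20: vr[D=256/41 F=86606/13735] → run D
t=21: vr[F=86606/13735] → run F
t=22: vr[F=25718/2747] → run F
t=23: vr[F=170574/13735] → run F
t=24: vr[F=212558/13735] → run F
t=25: (idle)
t=26: (idle)
t=27: (idle)
t=28: (idle)
t=29: (idle)
t=30: (idle)
t=31: (idle)

completion order = A, B, H, D, F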